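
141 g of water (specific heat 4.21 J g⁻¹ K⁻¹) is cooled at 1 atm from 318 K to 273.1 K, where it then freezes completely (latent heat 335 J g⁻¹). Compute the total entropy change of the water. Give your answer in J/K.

Cooling step: ΔS₁ = m c ln(T_tr/T_i) = 141 × 4.21 × ln(273.1/318) = -90.36 J/K.
Phase change: ΔS₂ = −mL/T_tr = −141 × 335 / 273.1 = -173 J/K.
ΔS_total = (-90.36) + (-173) = -263 J/K.

ΔS = -263 J/K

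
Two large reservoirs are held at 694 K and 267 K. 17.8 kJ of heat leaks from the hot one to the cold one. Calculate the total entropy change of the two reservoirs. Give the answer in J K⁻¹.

ΔS_total = 41 J/K

ΔS_hot = −Q/T_H = −17800/694 = -25.65 J/K and ΔS_cold = +Q/T_C = 17800/267 = 66.67 J/K.
ΔS_total = -25.65 + 66.67 = 41 J/K, positive as the second law requires.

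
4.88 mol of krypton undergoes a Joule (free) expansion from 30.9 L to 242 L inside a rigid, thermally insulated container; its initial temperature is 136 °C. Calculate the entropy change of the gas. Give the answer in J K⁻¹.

ΔS_gas = 83.5 J/K

For an ideal gas in free expansion Q = 0 and W = 0, so T is unchanged.
Entropy is a state function; using a reversible isothermal path, ΔS_gas = nR ln(V₂/V₁) = 4.88 × 8.314 × ln(242/30.9) = 83.5 J/K.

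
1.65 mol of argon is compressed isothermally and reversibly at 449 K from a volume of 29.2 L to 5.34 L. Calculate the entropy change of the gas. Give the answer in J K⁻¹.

ΔS_gas = -23.3 J/K

For an isothermal ideal gas ΔS_gas = nR ln(V₂/V₁) = 1.65 × 8.314 × ln(5.34/29.2) = -23.3 J/K.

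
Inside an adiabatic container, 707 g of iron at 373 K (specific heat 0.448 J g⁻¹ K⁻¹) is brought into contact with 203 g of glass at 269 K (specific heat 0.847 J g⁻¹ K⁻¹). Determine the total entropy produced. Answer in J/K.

Energy balance: T_f = (m₁c₁T₁ + m₂c₂T₂)/(m₁c₁ + m₂c₂) = 336.41 K.
ΔS₁ = m₁c₁ ln(T_f/T₁) = 316.736 × ln(336.41/373) = -32.705 J/K.
ΔS₂ = m₂c₂ ln(T_f/T₂) = 171.941 × ln(336.41/269) = 38.448 J/K.
ΔS_total = -32.705 + 38.448 = 5.74 J/K.

ΔS_total = 5.74 J/K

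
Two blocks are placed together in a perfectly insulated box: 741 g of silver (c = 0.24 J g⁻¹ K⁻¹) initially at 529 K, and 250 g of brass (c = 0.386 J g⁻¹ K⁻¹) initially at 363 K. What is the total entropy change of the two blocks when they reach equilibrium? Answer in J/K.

Energy balance: T_f = (m₁c₁T₁ + m₂c₂T₂)/(m₁c₁ + m₂c₂) = 470.61 K.
ΔS₁ = m₁c₁ ln(T_f/T₁) = 177.84 × ln(470.61/529) = -20.8 J/K.
ΔS₂ = m₂c₂ ln(T_f/T₂) = 96.5 × ln(470.61/363) = 25.05 J/K.
ΔS_total = -20.8 + 25.05 = 4.25 J/K.

ΔS_total = 4.25 J/K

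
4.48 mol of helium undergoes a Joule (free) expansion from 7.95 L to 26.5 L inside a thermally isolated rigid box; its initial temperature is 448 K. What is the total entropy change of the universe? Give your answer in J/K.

ΔS_universe = 44.8 J/K

No heat is exchanged and no work is done, so the ideal-gas temperature stays constant.
Entropy is a state function; using a reversible isothermal path, ΔS_gas = nR ln(V₂/V₁) = 4.48 × 8.314 × ln(26.5/7.95) = 44.8 J/K.
The insulated surroundings exchange no heat, so ΔS_surr = 0 and ΔS_universe = ΔS_gas.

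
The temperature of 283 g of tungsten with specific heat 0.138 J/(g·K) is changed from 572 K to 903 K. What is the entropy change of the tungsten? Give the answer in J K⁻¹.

ΔS = ∫dQ_rev/T = m c ln(T₂/T₁) = 283 × 0.138 × ln(903/572) = 17.8 J/K.

ΔS = 17.8 J/K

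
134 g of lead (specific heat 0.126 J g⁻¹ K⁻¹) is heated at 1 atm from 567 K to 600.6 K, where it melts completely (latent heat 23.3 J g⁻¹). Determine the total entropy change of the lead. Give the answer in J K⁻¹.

ΔS = 6.17 J/K

Warming step: ΔS₁ = m c ln(T_tr/T_i) = 134 × 0.126 × ln(600.6/567) = 0.972 J/K.
Phase change: ΔS₂ = +mL/T_tr = 134 × 23.3 / 600.6 = 5.198 J/K.
ΔS_total = (0.972) + (5.198) = 6.17 J/K.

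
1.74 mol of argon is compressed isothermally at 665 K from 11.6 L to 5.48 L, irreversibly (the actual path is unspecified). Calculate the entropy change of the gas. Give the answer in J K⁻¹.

ΔS_gas = -10.8 J/K

Entropy is a state function, so ΔS_gas depends only on the end states.
For an isothermal ideal gas ΔS_gas = nR ln(V₂/V₁) = 1.74 × 8.314 × ln(5.48/11.6) = -10.8 J/K.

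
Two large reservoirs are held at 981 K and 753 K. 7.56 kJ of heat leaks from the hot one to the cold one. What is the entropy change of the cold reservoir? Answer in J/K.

The cold reservoir gains heat Q, so ΔS_cold = +Q/T_C = 7560/753 = 10 J/K.

ΔS_cold = 10 J/K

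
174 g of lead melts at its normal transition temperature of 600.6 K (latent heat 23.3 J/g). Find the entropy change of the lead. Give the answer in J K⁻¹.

Heat absorbed by the substance: Q = mL = 174 × 23.3 = 4054.2 J.
At constant T, ΔS = Q_rev/T = 4054.2 / 600.6 = 6.75 J/K.

ΔS = 6.75 J/K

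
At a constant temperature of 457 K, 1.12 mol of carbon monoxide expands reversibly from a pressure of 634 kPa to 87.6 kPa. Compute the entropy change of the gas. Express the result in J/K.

ΔS_gas = 18.4 J/K

For an isothermal ideal gas ΔS_gas = nR ln(P₁/P₂) = 1.12 × 8.314 × ln(634/87.6) = 18.4 J/K.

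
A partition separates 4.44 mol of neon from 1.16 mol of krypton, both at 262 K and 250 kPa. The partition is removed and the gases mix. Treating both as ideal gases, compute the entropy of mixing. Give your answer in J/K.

Mole fractions: x_A = 4.44/5.6 = 0.793, x_B = 0.207.
ΔS_mix = −R(n_A ln x_A + n_B ln x_B) = −8.314 × (4.44 ln 0.793 + 1.16 ln 0.207) = 23.8 J/K.

ΔS_mix = 23.8 J/K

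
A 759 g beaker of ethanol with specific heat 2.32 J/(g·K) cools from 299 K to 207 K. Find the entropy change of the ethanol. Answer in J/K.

ΔS = -648 J/K

ΔS = ∫dQ_rev/T = m c ln(T₂/T₁) = 759 × 2.32 × ln(207/299) = -648 J/K.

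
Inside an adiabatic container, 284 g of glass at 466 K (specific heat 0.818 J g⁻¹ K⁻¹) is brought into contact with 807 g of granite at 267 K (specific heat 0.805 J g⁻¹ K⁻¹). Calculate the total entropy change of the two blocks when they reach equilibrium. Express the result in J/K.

Energy balance: T_f = (m₁c₁T₁ + m₂c₂T₂)/(m₁c₁ + m₂c₂) = 319.42 K.
ΔS₁ = m₁c₁ ln(T_f/T₁) = 232.312 × ln(319.42/466) = -87.74 J/K.
ΔS₂ = m₂c₂ ln(T_f/T₂) = 649.635 × ln(319.42/267) = 116.4 J/K.
ΔS_total = -87.74 + 116.4 = 28.7 J/K.

ΔS_total = 28.7 J/K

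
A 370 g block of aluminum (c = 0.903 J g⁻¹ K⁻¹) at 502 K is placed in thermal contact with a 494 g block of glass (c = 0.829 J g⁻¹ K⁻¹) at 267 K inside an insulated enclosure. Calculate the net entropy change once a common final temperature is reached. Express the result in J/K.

ΔS_total = 36.8 J/K

Energy balance: T_f = (m₁c₁T₁ + m₂c₂T₂)/(m₁c₁ + m₂c₂) = 372.58 K.
ΔS₁ = m₁c₁ ln(T_f/T₁) = 334.11 × ln(372.58/502) = -99.611 J/K.
ΔS₂ = m₂c₂ ln(T_f/T₂) = 409.526 × ln(372.58/267) = 136.46 J/K.
ΔS_total = -99.611 + 136.46 = 36.8 J/K.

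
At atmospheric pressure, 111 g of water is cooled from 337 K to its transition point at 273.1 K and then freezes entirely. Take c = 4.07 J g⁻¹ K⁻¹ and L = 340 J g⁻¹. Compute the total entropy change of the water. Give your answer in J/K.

ΔS = -233 J/K

Cooling step: ΔS₁ = m c ln(T_tr/T_i) = 111 × 4.07 × ln(273.1/337) = -94.98 J/K.
Phase change: ΔS₂ = −mL/T_tr = −111 × 340 / 273.1 = -138.2 J/K.
ΔS_total = (-94.98) + (-138.2) = -233 J/K.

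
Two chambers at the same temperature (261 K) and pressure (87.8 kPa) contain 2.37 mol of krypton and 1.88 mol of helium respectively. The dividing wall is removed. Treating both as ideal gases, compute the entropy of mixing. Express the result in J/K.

ΔS_mix = 24.3 J/K

Mole fractions: x_A = 2.37/4.25 = 0.558, x_B = 0.442.
ΔS_mix = −R(n_A ln x_A + n_B ln x_B) = −8.314 × (2.37 ln 0.558 + 1.88 ln 0.442) = 24.3 J/K.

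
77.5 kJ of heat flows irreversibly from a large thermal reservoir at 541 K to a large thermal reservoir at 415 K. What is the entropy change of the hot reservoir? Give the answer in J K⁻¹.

ΔS_hot = -143 J/K

The hot reservoir loses heat Q, so ΔS_hot = −Q/T_H = −77500/541 = -143 J/K.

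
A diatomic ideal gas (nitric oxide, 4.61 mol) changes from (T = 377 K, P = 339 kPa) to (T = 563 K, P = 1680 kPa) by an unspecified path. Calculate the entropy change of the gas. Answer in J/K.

ΔS = -7.55 J/K

ΔS = nC_p ln(T₂/T₁) − nR ln(P₂/P₁), with C_p = 7R/2 = 29.1 J mol⁻¹ K⁻¹ for a diatomic ideal gas.
ΔS = 4.61 × [29.1 × ln(563/377) − 8.314 × ln(1680/339)] = -7.55 J/K.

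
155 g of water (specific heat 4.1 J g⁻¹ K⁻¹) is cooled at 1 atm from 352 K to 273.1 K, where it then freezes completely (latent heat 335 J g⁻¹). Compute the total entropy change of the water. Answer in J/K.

ΔS = -351 J/K

Cooling step: ΔS₁ = m c ln(T_tr/T_i) = 155 × 4.1 × ln(273.1/352) = -161.3 J/K.
Phase change: ΔS₂ = −mL/T_tr = −155 × 335 / 273.1 = -190.1 J/K.
ΔS_total = (-161.3) + (-190.1) = -351 J/K.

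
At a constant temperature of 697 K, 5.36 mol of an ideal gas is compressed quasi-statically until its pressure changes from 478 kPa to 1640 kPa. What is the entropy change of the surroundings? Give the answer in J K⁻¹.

ΔS_surr = 54.9 J/K

For an isothermal ideal gas ΔS_gas = nR ln(P₁/P₂) = 5.36 × 8.314 × ln(478/1640) = -54.9 J/K.
The process is reversible, so ΔS_surr = −ΔS_gas = 54.9 J/K and ΔS_universe = 0.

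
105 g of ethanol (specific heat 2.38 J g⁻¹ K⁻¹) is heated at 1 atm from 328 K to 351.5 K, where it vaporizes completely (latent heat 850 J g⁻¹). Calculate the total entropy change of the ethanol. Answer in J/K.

ΔS = 271 J/K

Warming step: ΔS₁ = m c ln(T_tr/T_i) = 105 × 2.38 × ln(351.5/328) = 17.29 J/K.
Phase change: ΔS₂ = +mL/T_tr = 105 × 850 / 351.5 = 253.9 J/K.
ΔS_total = (17.29) + (253.9) = 271 J/K.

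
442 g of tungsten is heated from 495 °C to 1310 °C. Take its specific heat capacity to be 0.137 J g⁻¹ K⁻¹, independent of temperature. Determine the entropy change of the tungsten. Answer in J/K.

In kelvin: T₁ = 768.15 K, T₂ = 1583.15 K. ΔS = ∫dQ_rev/T = m c ln(T₂/T₁) = 442 × 0.137 × ln(1583.15/768.15) = 43.8 J/K.

ΔS = 43.8 J/K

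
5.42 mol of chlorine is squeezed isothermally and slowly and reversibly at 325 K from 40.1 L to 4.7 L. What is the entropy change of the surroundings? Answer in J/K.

ΔS_surr = 96.6 J/K

For an isothermal ideal gas ΔS_gas = nR ln(V₂/V₁) = 5.42 × 8.314 × ln(4.7/40.1) = -96.6 J/K.
The process is reversible, so ΔS_surr = −ΔS_gas = 96.6 J/K and ΔS_universe = 0.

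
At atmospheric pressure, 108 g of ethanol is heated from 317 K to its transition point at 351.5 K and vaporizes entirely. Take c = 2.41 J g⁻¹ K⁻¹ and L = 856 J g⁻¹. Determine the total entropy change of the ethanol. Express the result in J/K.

Warming step: ΔS₁ = m c ln(T_tr/T_i) = 108 × 2.41 × ln(351.5/317) = 26.89 J/K.
Phase change: ΔS₂ = +mL/T_tr = 108 × 856 / 351.5 = 263 J/K.
ΔS_total = (26.89) + (263) = 290 J/K.

ΔS = 290 J/K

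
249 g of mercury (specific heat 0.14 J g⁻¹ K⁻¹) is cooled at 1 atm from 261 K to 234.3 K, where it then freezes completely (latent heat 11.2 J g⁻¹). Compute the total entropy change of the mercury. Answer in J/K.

Cooling step: ΔS₁ = m c ln(T_tr/T_i) = 249 × 0.14 × ln(234.3/261) = -3.762 J/K.
Phase change: ΔS₂ = −mL/T_tr = −249 × 11.2 / 234.3 = -11.9 J/K.
ΔS_total = (-3.762) + (-11.9) = -15.7 J/K.

ΔS = -15.7 J/K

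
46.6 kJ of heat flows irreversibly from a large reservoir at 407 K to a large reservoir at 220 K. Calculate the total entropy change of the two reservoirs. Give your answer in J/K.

ΔS_hot = −Q/T_H = −46600/407 = -114.5 J/K and ΔS_cold = +Q/T_C = 46600/220 = 211.8 J/K.
ΔS_total = -114.5 + 211.8 = 97.3 J/K, positive as the second law requires.

ΔS_total = 97.3 J/K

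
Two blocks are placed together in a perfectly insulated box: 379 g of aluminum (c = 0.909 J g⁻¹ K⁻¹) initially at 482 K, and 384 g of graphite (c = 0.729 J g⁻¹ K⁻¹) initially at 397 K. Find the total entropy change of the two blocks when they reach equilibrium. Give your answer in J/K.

ΔS_total = 2.88 J/K

Energy balance: T_f = (m₁c₁T₁ + m₂c₂T₂)/(m₁c₁ + m₂c₂) = 443.89 K.
ΔS₁ = m₁c₁ ln(T_f/T₁) = 344.511 × ln(443.89/482) = -28.373 J/K.
ΔS₂ = m₂c₂ ln(T_f/T₂) = 279.936 × ln(443.89/397) = 31.255 J/K.
ΔS_total = -28.373 + 31.255 = 2.88 J/K.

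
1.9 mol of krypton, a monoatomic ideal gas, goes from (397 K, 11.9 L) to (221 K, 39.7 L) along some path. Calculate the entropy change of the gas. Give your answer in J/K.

Entropy is a state function: ΔS = nC_V ln(T₂/T₁) + nR ln(V₂/V₁), with C_V = 3R/2 = 12.47 J mol⁻¹ K⁻¹ for a monoatomic ideal gas.
ΔS = 1.9 × [12.47 × ln(221/397) + 8.314 × ln(39.7/11.9)] = 5.15 J/K.

ΔS = 5.15 J/K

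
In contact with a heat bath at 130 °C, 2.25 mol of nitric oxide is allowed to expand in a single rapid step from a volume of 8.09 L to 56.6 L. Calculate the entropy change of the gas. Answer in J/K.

Entropy is a state function, so ΔS_gas depends only on the end states.
For an isothermal ideal gas ΔS_gas = nR ln(V₂/V₁) = 2.25 × 8.314 × ln(56.6/8.09) = 36.4 J/K.

ΔS_gas = 36.4 J/K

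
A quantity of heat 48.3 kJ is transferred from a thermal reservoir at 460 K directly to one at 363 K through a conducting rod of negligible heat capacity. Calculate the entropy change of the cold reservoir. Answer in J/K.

ΔS_cold = 133 J/K

The cold reservoir gains heat Q, so ΔS_cold = +Q/T_C = 48300/363 = 133 J/K.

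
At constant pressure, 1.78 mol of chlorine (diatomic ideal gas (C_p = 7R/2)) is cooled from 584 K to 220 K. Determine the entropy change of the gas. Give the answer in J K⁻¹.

At constant pressure, ΔS = nC_p ln(T₂/T₁) with C_p = 7R/2 = 29.1 J mol⁻¹ K⁻¹.
ΔS = 1.78 × 29.1 × ln(220/584) = -50.6 J/K.

ΔS = -50.6 J/K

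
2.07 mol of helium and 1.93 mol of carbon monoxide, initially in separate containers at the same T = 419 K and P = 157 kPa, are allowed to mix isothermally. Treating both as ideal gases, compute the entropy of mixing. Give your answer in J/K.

Mole fractions: x_A = 2.07/4 = 0.517, x_B = 0.482.
ΔS_mix = −R(n_A ln x_A + n_B ln x_B) = −8.314 × (2.07 ln 0.517 + 1.93 ln 0.482) = 23 J/K.

ΔS_mix = 23 J/K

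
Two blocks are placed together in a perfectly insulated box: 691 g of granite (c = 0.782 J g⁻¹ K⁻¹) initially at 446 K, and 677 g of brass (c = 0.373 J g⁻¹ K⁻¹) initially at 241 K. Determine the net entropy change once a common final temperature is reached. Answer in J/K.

Energy balance: T_f = (m₁c₁T₁ + m₂c₂T₂)/(m₁c₁ + m₂c₂) = 380.71 K.
ΔS₁ = m₁c₁ ln(T_f/T₁) = 540.362 × ln(380.71/446) = -85.528 J/K.
ΔS₂ = m₂c₂ ln(T_f/T₂) = 252.521 × ln(380.71/241) = 115.46 J/K.
ΔS_total = -85.528 + 115.46 = 29.9 J/K.

ΔS_total = 29.9 J/K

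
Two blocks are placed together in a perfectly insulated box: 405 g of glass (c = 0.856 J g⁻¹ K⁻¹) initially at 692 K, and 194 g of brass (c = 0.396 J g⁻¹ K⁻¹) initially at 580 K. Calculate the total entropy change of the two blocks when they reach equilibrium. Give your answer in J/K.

ΔS_total = 0.944 J/K

Energy balance: T_f = (m₁c₁T₁ + m₂c₂T₂)/(m₁c₁ + m₂c₂) = 671.68 K.
ΔS₁ = m₁c₁ ln(T_f/T₁) = 346.68 × ln(671.68/692) = -10.331 J/K.
ΔS₂ = m₂c₂ ln(T_f/T₂) = 76.824 × ln(671.68/580) = 11.275 J/K.
ΔS_total = -10.331 + 11.275 = 0.944 J/K.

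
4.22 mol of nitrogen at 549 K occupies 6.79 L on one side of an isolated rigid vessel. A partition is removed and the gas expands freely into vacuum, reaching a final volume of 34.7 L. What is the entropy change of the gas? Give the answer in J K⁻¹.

ΔS_gas = 57.2 J/K

For an ideal gas in free expansion Q = 0 and W = 0, so T is unchanged.
Entropy is a state function; using a reversible isothermal path, ΔS_gas = nR ln(V₂/V₁) = 4.22 × 8.314 × ln(34.7/6.79) = 57.2 J/K.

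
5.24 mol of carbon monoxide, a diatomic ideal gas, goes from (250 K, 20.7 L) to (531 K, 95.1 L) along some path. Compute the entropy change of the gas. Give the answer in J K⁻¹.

Entropy is a state function: ΔS = nC_V ln(T₂/T₁) + nR ln(V₂/V₁), with C_V = 5R/2 = 20.79 J mol⁻¹ K⁻¹ for a diatomic ideal gas.
ΔS = 5.24 × [20.79 × ln(531/250) + 8.314 × ln(95.1/20.7)] = 148 J/K.

ΔS = 148 J/K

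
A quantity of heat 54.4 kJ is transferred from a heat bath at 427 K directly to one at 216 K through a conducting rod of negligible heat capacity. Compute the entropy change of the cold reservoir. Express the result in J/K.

ΔS_cold = 252 J/K

The cold reservoir gains heat Q, so ΔS_cold = +Q/T_C = 54400/216 = 252 J/K.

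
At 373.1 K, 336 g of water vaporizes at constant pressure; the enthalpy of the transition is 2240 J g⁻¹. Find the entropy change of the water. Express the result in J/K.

Heat absorbed by the substance: Q = mL = 336 × 2240 = 752640 J.
At constant T, ΔS = Q_rev/T = 752640 / 373.1 = 2020 J/K.

ΔS = 2020 J/K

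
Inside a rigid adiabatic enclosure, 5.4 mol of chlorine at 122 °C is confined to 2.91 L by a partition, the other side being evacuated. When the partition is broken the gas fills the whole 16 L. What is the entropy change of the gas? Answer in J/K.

For an ideal gas in free expansion Q = 0 and W = 0, so T is unchanged.
Entropy is a state function; using a reversible isothermal path, ΔS_gas = nR ln(V₂/V₁) = 5.4 × 8.314 × ln(16/2.91) = 76.5 J/K.

ΔS_gas = 76.5 J/K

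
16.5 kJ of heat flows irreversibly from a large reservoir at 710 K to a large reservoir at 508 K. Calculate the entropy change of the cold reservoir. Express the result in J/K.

ΔS_cold = 32.5 J/K

The cold reservoir gains heat Q, so ΔS_cold = +Q/T_C = 16500/508 = 32.5 J/K.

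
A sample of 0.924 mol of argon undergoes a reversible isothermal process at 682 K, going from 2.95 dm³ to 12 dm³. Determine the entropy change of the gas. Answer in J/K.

ΔS_gas = 10.8 J/K

For an isothermal ideal gas ΔS_gas = nR ln(V₂/V₁) = 0.924 × 8.314 × ln(12/2.95) = 10.8 J/K.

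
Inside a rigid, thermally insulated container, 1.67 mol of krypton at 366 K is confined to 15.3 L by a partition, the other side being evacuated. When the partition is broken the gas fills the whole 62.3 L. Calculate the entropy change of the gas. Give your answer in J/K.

ΔS_gas = 19.5 J/K

For an ideal gas in free expansion Q = 0 and W = 0, so T is unchanged.
Entropy is a state function; using a reversible isothermal path, ΔS_gas = nR ln(V₂/V₁) = 1.67 × 8.314 × ln(62.3/15.3) = 19.5 J/K.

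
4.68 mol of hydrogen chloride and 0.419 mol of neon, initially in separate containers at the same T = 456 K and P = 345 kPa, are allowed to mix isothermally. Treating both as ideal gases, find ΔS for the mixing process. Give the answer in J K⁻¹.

Mole fractions: x_A = 4.68/5.1 = 0.918, x_B = 0.0822.
ΔS_mix = −R(n_A ln x_A + n_B ln x_B) = −8.314 × (4.68 ln 0.918 + 0.419 ln 0.0822) = 12 J/K.

ΔS_mix = 12 J/K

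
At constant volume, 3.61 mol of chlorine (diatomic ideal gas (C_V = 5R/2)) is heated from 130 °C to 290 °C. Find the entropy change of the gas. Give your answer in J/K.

In kelvin: T₁ = 403.15 K, T₂ = 563.15 K. At constant volume, ΔS = nC_V ln(T₂/T₁) with C_V = 5R/2 = 20.79 J mol⁻¹ K⁻¹.
ΔS = 3.61 × 20.79 × ln(563.15/403.15) = 25.1 J/K.

ΔS = 25.1 J/K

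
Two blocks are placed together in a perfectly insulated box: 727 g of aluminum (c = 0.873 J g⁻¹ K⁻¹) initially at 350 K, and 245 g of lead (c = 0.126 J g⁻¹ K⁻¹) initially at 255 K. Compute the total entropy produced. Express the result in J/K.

ΔS_total = 1.34 J/K

Energy balance: T_f = (m₁c₁T₁ + m₂c₂T₂)/(m₁c₁ + m₂c₂) = 345.59 K.
ΔS₁ = m₁c₁ ln(T_f/T₁) = 634.671 × ln(345.59/350) = -8.041 J/K.
ΔS₂ = m₂c₂ ln(T_f/T₂) = 30.87 × ln(345.59/255) = 9.384 J/K.
ΔS_total = -8.041 + 9.384 = 1.34 J/K.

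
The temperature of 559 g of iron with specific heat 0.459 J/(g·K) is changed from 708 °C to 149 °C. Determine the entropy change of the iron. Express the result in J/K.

In kelvin: T₁ = 981.15 K, T₂ = 422.15 K. ΔS = ∫dQ_rev/T = m c ln(T₂/T₁) = 559 × 0.459 × ln(422.15/981.15) = -216 J/K.

ΔS = -216 J/K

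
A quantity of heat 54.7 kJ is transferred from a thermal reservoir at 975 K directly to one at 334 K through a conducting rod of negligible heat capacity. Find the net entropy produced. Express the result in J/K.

ΔS_total = 108 J/K

ΔS_hot = −Q/T_H = −54700/975 = -56.1 J/K and ΔS_cold = +Q/T_C = 54700/334 = 163.8 J/K.
ΔS_total = -56.1 + 163.8 = 108 J/K, positive as the second law requires.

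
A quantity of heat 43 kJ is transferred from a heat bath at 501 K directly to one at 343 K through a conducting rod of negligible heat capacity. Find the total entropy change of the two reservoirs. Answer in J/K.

ΔS_total = 39.5 J/K

ΔS_hot = −Q/T_H = −43000/501 = -85.828 J/K and ΔS_cold = +Q/T_C = 43000/343 = 125.36 J/K.
ΔS_total = -85.828 + 125.36 = 39.5 J/K, positive as the second law requires.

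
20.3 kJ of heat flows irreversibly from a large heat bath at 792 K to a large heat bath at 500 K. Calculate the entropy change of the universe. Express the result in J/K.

ΔS_hot = −Q/T_H = −20300/792 = -25.63 J/K and ΔS_cold = +Q/T_C = 20300/500 = 40.6 J/K.
ΔS_total = -25.63 + 40.6 = 15 J/K, positive as the second law requires.

ΔS_total = 15 J/K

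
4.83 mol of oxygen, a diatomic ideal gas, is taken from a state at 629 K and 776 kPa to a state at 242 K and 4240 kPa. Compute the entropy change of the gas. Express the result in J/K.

ΔS = nC_p ln(T₂/T₁) − nR ln(P₂/P₁), with C_p = 7R/2 = 29.1 J mol⁻¹ K⁻¹ for a diatomic ideal gas.
ΔS = 4.83 × [29.1 × ln(242/629) − 8.314 × ln(4240/776)] = -202 J/K.

ΔS = -202 J/K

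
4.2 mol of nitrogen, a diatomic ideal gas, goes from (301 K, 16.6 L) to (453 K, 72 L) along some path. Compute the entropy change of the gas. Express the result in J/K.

Entropy is a state function: ΔS = nC_V ln(T₂/T₁) + nR ln(V₂/V₁), with C_V = 5R/2 = 20.79 J mol⁻¹ K⁻¹ for a diatomic ideal gas.
ΔS = 4.2 × [20.79 × ln(453/301) + 8.314 × ln(72/16.6)] = 86.9 J/K.

ΔS = 86.9 J/K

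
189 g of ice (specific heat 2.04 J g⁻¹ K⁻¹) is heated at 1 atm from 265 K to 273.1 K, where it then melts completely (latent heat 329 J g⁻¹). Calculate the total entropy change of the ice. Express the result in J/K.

ΔS = 239 J/K

Warming step: ΔS₁ = m c ln(T_tr/T_i) = 189 × 2.04 × ln(273.1/265) = 11.61 J/K.
Phase change: ΔS₂ = +mL/T_tr = 189 × 329 / 273.1 = 227.7 J/K.
ΔS_total = (11.61) + (227.7) = 239 J/K.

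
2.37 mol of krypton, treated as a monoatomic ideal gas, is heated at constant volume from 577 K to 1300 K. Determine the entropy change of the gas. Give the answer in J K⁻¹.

At constant volume, ΔS = nC_V ln(T₂/T₁) with C_V = 3R/2 = 12.47 J mol⁻¹ K⁻¹.
ΔS = 2.37 × 12.47 × ln(1300/577) = 24 J/K.

ΔS = 24 J/K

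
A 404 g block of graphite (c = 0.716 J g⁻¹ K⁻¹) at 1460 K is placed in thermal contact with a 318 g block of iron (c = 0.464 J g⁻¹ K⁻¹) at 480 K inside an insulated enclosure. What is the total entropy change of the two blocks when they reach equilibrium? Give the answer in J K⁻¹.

ΔS_total = 51.8 J/K

Energy balance: T_f = (m₁c₁T₁ + m₂c₂T₂)/(m₁c₁ + m₂c₂) = 1129 K.
ΔS₁ = m₁c₁ ln(T_f/T₁) = 289.264 × ln(1129/1460) = -74.38 J/K.
ΔS₂ = m₂c₂ ln(T_f/T₂) = 147.552 × ln(1129/480) = 126.2 J/K.
ΔS_total = -74.38 + 126.2 = 51.8 J/K.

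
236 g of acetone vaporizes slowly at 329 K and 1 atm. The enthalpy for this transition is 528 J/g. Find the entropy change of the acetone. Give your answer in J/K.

ΔS = 379 J/K

Heat absorbed by the substance: Q = mL = 236 × 528 = 124608 J.
At constant T, ΔS = Q_rev/T = 124608 / 329 = 379 J/K.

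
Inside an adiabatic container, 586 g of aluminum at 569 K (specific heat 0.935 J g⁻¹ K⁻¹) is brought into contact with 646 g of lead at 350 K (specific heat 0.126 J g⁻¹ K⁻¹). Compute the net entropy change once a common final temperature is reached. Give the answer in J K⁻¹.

ΔS_total = 7.42 J/K

Energy balance: T_f = (m₁c₁T₁ + m₂c₂T₂)/(m₁c₁ + m₂c₂) = 540.67 K.
ΔS₁ = m₁c₁ ln(T_f/T₁) = 547.91 × ln(540.67/569) = -27.98 J/K.
ΔS₂ = m₂c₂ ln(T_f/T₂) = 81.396 × ln(540.67/350) = 35.4 J/K.
ΔS_total = -27.98 + 35.4 = 7.42 J/K.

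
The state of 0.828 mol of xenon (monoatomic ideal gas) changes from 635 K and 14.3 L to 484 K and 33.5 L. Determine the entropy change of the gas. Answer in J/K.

Entropy is a state function: ΔS = nC_V ln(T₂/T₁) + nR ln(V₂/V₁), with C_V = 3R/2 = 12.47 J mol⁻¹ K⁻¹ for a monoatomic ideal gas.
ΔS = 0.828 × [12.47 × ln(484/635) + 8.314 × ln(33.5/14.3)] = 3.06 J/K.

ΔS = 3.06 J/K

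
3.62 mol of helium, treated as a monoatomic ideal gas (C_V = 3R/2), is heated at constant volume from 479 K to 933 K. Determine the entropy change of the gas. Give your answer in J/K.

At constant volume, ΔS = nC_V ln(T₂/T₁) with C_V = 3R/2 = 12.47 J mol⁻¹ K⁻¹.
ΔS = 3.62 × 12.47 × ln(933/479) = 30.1 J/K.

ΔS = 30.1 J/K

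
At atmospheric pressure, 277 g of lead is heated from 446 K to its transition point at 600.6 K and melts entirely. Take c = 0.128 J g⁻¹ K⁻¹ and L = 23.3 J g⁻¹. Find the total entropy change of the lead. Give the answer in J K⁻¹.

ΔS = 21.3 J/K

Warming step: ΔS₁ = m c ln(T_tr/T_i) = 277 × 0.128 × ln(600.6/446) = 10.55 J/K.
Phase change: ΔS₂ = +mL/T_tr = 277 × 23.3 / 600.6 = 10.75 J/K.
ΔS_total = (10.55) + (10.75) = 21.3 J/K.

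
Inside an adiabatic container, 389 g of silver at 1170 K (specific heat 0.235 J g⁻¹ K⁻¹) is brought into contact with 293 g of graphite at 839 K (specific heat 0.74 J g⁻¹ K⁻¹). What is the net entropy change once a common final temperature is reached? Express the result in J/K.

ΔS_total = 3.71 J/K

Energy balance: T_f = (m₁c₁T₁ + m₂c₂T₂)/(m₁c₁ + m₂c₂) = 937.17 K.
ΔS₁ = m₁c₁ ln(T_f/T₁) = 91.415 × ln(937.17/1170) = -20.28 J/K.
ΔS₂ = m₂c₂ ln(T_f/T₂) = 216.82 × ln(937.17/839) = 23.99 J/K.
ΔS_total = -20.28 + 23.99 = 3.71 J/K.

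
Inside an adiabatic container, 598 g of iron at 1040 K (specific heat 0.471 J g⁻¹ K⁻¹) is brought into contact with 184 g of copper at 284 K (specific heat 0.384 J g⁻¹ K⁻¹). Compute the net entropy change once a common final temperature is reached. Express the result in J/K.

Energy balance: T_f = (m₁c₁T₁ + m₂c₂T₂)/(m₁c₁ + m₂c₂) = 888.39 K.
ΔS₁ = m₁c₁ ln(T_f/T₁) = 281.658 × ln(888.39/1040) = -44.38 J/K.
ΔS₂ = m₂c₂ ln(T_f/T₂) = 70.656 × ln(888.39/284) = 80.58 J/K.
ΔS_total = -44.38 + 80.58 = 36.2 J/K.

ΔS_total = 36.2 J/K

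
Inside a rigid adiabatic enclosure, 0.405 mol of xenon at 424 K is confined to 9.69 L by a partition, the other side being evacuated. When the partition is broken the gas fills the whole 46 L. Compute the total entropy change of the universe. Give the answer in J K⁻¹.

ΔS_universe = 5.24 J/K

For an ideal gas in free expansion Q = 0 and W = 0, so T is unchanged.
Entropy is a state function; using a reversible isothermal path, ΔS_gas = nR ln(V₂/V₁) = 0.405 × 8.314 × ln(46/9.69) = 5.24 J/K.
The insulated surroundings exchange no heat, so ΔS_surr = 0 and ΔS_universe = ΔS_gas.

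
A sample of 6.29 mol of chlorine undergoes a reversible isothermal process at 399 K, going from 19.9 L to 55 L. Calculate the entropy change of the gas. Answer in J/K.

ΔS_gas = 53.2 J/K

For an isothermal ideal gas ΔS_gas = nR ln(V₂/V₁) = 6.29 × 8.314 × ln(55/19.9) = 53.2 J/K.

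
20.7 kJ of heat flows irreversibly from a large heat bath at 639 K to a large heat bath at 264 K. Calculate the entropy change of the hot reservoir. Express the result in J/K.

The hot reservoir loses heat Q, so ΔS_hot = −Q/T_H = −20700/639 = -32.4 J/K.

ΔS_hot = -32.4 J/K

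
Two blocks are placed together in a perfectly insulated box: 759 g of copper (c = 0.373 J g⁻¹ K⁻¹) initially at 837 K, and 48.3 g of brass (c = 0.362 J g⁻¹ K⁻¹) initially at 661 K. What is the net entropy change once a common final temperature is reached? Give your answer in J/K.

Energy balance: T_f = (m₁c₁T₁ + m₂c₂T₂)/(m₁c₁ + m₂c₂) = 826.76 K.
ΔS₁ = m₁c₁ ln(T_f/T₁) = 283.107 × ln(826.76/837) = -3.484 J/K.
ΔS₂ = m₂c₂ ln(T_f/T₂) = 17.4846 × ln(826.76/661) = 3.912 J/K.
ΔS_total = -3.484 + 3.912 = 0.428 J/K.

ΔS_total = 0.428 J/K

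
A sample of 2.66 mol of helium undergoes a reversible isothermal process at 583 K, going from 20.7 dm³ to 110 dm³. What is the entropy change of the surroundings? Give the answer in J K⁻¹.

For an isothermal ideal gas ΔS_gas = nR ln(V₂/V₁) = 2.66 × 8.314 × ln(110/20.7) = 36.9 J/K.
The process is reversible, so ΔS_surr = −ΔS_gas = -36.9 J/K and ΔS_universe = 0.

ΔS_surr = -36.9 J/K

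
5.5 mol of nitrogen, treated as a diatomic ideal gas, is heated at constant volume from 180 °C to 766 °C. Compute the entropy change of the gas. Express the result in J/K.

In kelvin: T₁ = 453.15 K, T₂ = 1039.15 K. At constant volume, ΔS = nC_V ln(T₂/T₁) with C_V = 5R/2 = 20.79 J mol⁻¹ K⁻¹.
ΔS = 5.5 × 20.79 × ln(1039.15/453.15) = 94.9 J/K.

ΔS = 94.9 J/K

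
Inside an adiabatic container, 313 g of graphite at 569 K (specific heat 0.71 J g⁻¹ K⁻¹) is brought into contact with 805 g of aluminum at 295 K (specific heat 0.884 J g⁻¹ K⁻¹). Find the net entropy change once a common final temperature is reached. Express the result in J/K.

Energy balance: T_f = (m₁c₁T₁ + m₂c₂T₂)/(m₁c₁ + m₂c₂) = 360.2 K.
ΔS₁ = m₁c₁ ln(T_f/T₁) = 222.23 × ln(360.2/569) = -101.6 J/K.
ΔS₂ = m₂c₂ ln(T_f/T₂) = 711.62 × ln(360.2/295) = 142.1 J/K.
ΔS_total = -101.6 + 142.1 = 40.5 J/K.

ΔS_total = 40.5 J/K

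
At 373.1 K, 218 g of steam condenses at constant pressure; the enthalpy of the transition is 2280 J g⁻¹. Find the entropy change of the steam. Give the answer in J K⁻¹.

Heat released by the substance: Q = −mL = −218 × 2280 = −497040 J.
At constant T, ΔS = Q_rev/T = −497040 / 373.1 = -1330 J/K.

ΔS = -1330 J/K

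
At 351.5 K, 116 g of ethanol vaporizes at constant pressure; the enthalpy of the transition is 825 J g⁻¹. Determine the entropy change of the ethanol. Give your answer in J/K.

ΔS = 272 J/K

Heat absorbed by the substance: Q = mL = 116 × 825 = 95700 J.
At constant T, ΔS = Q_rev/T = 95700 / 351.5 = 272 J/K.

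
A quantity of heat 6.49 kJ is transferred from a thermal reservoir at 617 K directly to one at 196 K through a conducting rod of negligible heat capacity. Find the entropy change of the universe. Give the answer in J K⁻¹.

ΔS_total = 22.6 J/K

ΔS_hot = −Q/T_H = −6490/617 = -10.52 J/K and ΔS_cold = +Q/T_C = 6490/196 = 33.11 J/K.
ΔS_total = -10.52 + 33.11 = 22.6 J/K, positive as the second law requires.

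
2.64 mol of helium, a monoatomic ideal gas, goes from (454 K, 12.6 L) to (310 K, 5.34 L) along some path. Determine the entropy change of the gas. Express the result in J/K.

ΔS = -31.4 J/K

Entropy is a state function: ΔS = nC_V ln(T₂/T₁) + nR ln(V₂/V₁), with C_V = 3R/2 = 12.47 J mol⁻¹ K⁻¹ for a monoatomic ideal gas.
ΔS = 2.64 × [12.47 × ln(310/454) + 8.314 × ln(5.34/12.6)] = -31.4 J/K.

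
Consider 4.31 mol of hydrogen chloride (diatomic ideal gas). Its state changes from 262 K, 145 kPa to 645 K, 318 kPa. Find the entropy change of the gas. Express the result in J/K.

ΔS = 84.8 J/K

ΔS = nC_p ln(T₂/T₁) − nR ln(P₂/P₁), with C_p = 7R/2 = 29.1 J mol⁻¹ K⁻¹ for a diatomic ideal gas.
ΔS = 4.31 × [29.1 × ln(645/262) − 8.314 × ln(318/145)] = 84.8 J/K.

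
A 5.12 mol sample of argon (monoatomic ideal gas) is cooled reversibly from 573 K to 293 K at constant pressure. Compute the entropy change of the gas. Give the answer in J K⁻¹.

At constant pressure, ΔS = nC_p ln(T₂/T₁) with C_p = 5R/2 = 20.79 J mol⁻¹ K⁻¹.
ΔS = 5.12 × 20.79 × ln(293/573) = -71.4 J/K.

ΔS = -71.4 J/K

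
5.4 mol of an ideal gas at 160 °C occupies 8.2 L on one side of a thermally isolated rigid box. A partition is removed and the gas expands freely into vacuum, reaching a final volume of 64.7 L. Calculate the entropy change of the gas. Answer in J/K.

No heat is exchanged and no work is done, so the ideal-gas temperature stays constant.
Entropy is a state function; using a reversible isothermal path, ΔS_gas = nR ln(V₂/V₁) = 5.4 × 8.314 × ln(64.7/8.2) = 92.7 J/K.

ΔS_gas = 92.7 J/K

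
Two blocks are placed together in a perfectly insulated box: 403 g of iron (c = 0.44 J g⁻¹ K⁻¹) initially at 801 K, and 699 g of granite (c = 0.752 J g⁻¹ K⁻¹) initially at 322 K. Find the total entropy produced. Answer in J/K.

ΔS_total = 62.4 J/K

Energy balance: T_f = (m₁c₁T₁ + m₂c₂T₂)/(m₁c₁ + m₂c₂) = 442.83 K.
ΔS₁ = m₁c₁ ln(T_f/T₁) = 177.32 × ln(442.83/801) = -105.1 J/K.
ΔS₂ = m₂c₂ ln(T_f/T₂) = 525.648 × ln(442.83/322) = 167.5 J/K.
ΔS_total = -105.1 + 167.5 = 62.4 J/K.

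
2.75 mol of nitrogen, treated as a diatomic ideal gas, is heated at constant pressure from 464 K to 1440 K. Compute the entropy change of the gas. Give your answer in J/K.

ΔS = 90.6 J/K

At constant pressure, ΔS = nC_p ln(T₂/T₁) with C_p = 7R/2 = 29.1 J mol⁻¹ K⁻¹.
ΔS = 2.75 × 29.1 × ln(1440/464) = 90.6 J/K.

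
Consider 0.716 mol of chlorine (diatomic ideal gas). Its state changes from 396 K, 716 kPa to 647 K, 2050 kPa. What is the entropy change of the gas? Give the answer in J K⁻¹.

ΔS = 3.97 J/K

ΔS = nC_p ln(T₂/T₁) − nR ln(P₂/P₁), with C_p = 7R/2 = 29.1 J mol⁻¹ K⁻¹ for a diatomic ideal gas.
ΔS = 0.716 × [29.1 × ln(647/396) − 8.314 × ln(2050/716)] = 3.97 J/K.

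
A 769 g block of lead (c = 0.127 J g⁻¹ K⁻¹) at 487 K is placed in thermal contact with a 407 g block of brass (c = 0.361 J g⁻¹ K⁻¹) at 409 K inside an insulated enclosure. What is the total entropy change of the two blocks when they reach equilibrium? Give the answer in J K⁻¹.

Energy balance: T_f = (m₁c₁T₁ + m₂c₂T₂)/(m₁c₁ + m₂c₂) = 440.14 K.
ΔS₁ = m₁c₁ ln(T_f/T₁) = 97.663 × ln(440.14/487) = -9.8796 J/K.
ΔS₂ = m₂c₂ ln(T_f/T₂) = 146.927 × ln(440.14/409) = 10.783 J/K.
ΔS_total = -9.8796 + 10.783 = 0.903 J/K.

ΔS_total = 0.903 J/K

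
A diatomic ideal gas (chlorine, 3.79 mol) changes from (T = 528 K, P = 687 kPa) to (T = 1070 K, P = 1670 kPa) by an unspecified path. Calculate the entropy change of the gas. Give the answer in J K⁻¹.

ΔS = nC_p ln(T₂/T₁) − nR ln(P₂/P₁), with C_p = 7R/2 = 29.1 J mol⁻¹ K⁻¹ for a diatomic ideal gas.
ΔS = 3.79 × [29.1 × ln(1070/528) − 8.314 × ln(1670/687)] = 49.9 J/K.

ΔS = 49.9 J/K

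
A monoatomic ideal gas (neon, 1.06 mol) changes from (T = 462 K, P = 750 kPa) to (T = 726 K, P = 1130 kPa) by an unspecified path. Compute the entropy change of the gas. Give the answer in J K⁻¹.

ΔS = 6.35 J/K

ΔS = nC_p ln(T₂/T₁) − nR ln(P₂/P₁), with C_p = 5R/2 = 20.79 J mol⁻¹ K⁻¹ for a monoatomic ideal gas.
ΔS = 1.06 × [20.79 × ln(726/462) − 8.314 × ln(1130/750)] = 6.35 J/K.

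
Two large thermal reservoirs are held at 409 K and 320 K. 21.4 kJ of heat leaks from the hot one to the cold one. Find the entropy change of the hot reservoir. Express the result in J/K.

ΔS_hot = -52.3 J/K

The hot reservoir loses heat Q, so ΔS_hot = −Q/T_H = −21400/409 = -52.3 J/K.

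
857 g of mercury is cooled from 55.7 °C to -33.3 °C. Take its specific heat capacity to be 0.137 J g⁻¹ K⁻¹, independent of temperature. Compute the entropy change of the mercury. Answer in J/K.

ΔS = -37.1 J/K

In kelvin: T₁ = 328.85 K, T₂ = 239.85 K. ΔS = ∫dQ_rev/T = m c ln(T₂/T₁) = 857 × 0.137 × ln(239.85/328.85) = -37.1 J/K.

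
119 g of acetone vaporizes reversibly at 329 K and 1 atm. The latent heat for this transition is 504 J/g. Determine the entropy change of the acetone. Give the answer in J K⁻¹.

ΔS = 182 J/K

Heat absorbed by the substance: Q = mL = 119 × 504 = 59976 J.
At constant T, ΔS = Q_rev/T = 59976 / 329 = 182 J/K.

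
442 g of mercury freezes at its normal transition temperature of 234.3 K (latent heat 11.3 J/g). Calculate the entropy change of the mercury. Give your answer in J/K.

ΔS = -21.3 J/K

Heat released by the substance: Q = −mL = −442 × 11.3 = −4994.6 J.
At constant T, ΔS = Q_rev/T = −4994.6 / 234.3 = -21.3 J/K.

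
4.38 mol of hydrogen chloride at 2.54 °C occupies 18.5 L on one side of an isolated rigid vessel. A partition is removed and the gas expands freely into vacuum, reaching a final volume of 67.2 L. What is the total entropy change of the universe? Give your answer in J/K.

ΔS_universe = 47 J/K

For an ideal gas in free expansion Q = 0 and W = 0, so T is unchanged.
Entropy is a state function; using a reversible isothermal path, ΔS_gas = nR ln(V₂/V₁) = 4.38 × 8.314 × ln(67.2/18.5) = 47 J/K.
The insulated surroundings exchange no heat, so ΔS_surr = 0 and ΔS_universe = ΔS_gas.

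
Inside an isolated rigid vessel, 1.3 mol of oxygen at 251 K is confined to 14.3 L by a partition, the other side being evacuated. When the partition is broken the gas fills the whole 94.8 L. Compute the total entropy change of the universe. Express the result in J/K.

No heat is exchanged and no work is done, so the ideal-gas temperature stays constant.
Entropy is a state function; using a reversible isothermal path, ΔS_gas = nR ln(V₂/V₁) = 1.3 × 8.314 × ln(94.8/14.3) = 20.4 J/K.
The insulated surroundings exchange no heat, so ΔS_surr = 0 and ΔS_universe = ΔS_gas.

ΔS_universe = 20.4 J/K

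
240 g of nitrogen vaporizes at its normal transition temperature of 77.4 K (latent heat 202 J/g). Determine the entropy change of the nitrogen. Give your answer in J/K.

ΔS = 626 J/K

Heat absorbed by the substance: Q = mL = 240 × 202 = 48480 J.
At constant T, ΔS = Q_rev/T = 48480 / 77.4 = 626 J/K.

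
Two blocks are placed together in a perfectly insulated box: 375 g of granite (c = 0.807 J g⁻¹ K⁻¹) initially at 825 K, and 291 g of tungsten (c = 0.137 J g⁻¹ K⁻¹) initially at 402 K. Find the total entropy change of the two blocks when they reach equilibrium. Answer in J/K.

Energy balance: T_f = (m₁c₁T₁ + m₂c₂T₂)/(m₁c₁ + m₂c₂) = 775.76 K.
ΔS₁ = m₁c₁ ln(T_f/T₁) = 302.625 × ln(775.76/825) = -18.62 J/K.
ΔS₂ = m₂c₂ ln(T_f/T₂) = 39.867 × ln(775.76/402) = 26.21 J/K.
ΔS_total = -18.62 + 26.21 = 7.59 J/K.

ΔS_total = 7.59 J/K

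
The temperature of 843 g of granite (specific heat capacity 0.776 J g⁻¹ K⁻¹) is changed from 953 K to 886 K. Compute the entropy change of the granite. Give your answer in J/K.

ΔS = ∫dQ_rev/T = m c ln(T₂/T₁) = 843 × 0.776 × ln(886/953) = -47.7 J/K.

ΔS = -47.7 J/K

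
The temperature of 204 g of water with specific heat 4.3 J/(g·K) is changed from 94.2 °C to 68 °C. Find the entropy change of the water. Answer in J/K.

In kelvin: T₁ = 367.35 K, T₂ = 341.15 K. ΔS = ∫dQ_rev/T = m c ln(T₂/T₁) = 204 × 4.3 × ln(341.15/367.35) = -64.9 J/K.

ΔS = -64.9 J/K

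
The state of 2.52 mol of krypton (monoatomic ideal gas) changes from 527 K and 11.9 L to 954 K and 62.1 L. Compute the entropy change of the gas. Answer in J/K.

ΔS = 53.3 J/K

Entropy is a state function: ΔS = nC_V ln(T₂/T₁) + nR ln(V₂/V₁), with C_V = 3R/2 = 12.47 J mol⁻¹ K⁻¹ for a monoatomic ideal gas.
ΔS = 2.52 × [12.47 × ln(954/527) + 8.314 × ln(62.1/11.9)] = 53.3 J/K.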